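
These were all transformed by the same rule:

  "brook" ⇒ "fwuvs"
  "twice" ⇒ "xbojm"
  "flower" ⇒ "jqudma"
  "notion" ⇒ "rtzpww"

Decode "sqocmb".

Each letter shifts forward by (position + 4), i.e. 4, 5, 6, … — the shift grows by one for each successive letter.
Decoding sqocmb: s−4=o, q−5=l, o−6=i, c−7=v, m−8=e, b−9=s.

olives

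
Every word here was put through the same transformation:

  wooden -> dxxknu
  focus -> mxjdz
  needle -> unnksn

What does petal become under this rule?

wnajs

The shift depends on letter class: consonant w→d is +7, but vowel o→x is +9. Vowels shift forward by 9 and consonants shift forward by 7.
On petal: p(cons)+7=w, e(vowel)+9=n, t(cons)+7=a, a(vowel)+9=j, l(cons)+7=s.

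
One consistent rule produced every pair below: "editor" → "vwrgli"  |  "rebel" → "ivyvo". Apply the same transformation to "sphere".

hksviv

This is the alphabet-reversal cipher (Atbash): a becomes z, b becomes y, etc.
Applying it to sphere: s↔h, p↔k, h↔s, e↔v, r↔i, e↔v.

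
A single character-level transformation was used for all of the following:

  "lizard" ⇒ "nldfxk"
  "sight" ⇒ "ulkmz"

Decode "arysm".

young

The shift increases by 1 at each position, starting from +2: 2, 3, 4, ….
Decoding arysm: a−2=y, r−3=o, y−4=u, s−5=n, m−6=g.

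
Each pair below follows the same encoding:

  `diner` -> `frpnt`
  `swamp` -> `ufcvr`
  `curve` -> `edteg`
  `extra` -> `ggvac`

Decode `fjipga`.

Shifts by position in diner: pos 0: d→f (+2), pos 1: i→r (+9), pos 2: n→p (+2), pos 3: e→n (+9) — repeating every 2. The shifts repeat in a cycle of length 2: positions 0,1,… shift by +2, +9, then the pattern repeats.
Reversing it on fjipga: f−2=d, j−9=a, i−2=g, p−9=g, g−2=e, a−9=r.

dagger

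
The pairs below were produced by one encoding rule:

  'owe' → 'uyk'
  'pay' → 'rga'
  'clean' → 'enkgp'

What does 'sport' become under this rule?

urutv

The shift depends on letter class: consonant w→y is +2, but vowel o→u is +6. The rule splits by letter class: vowels +6, consonants +2.
On sport: s(cons)+2=u, p(cons)+2=r, o(vowel)+6=u, r(cons)+2=t, t(cons)+2=v.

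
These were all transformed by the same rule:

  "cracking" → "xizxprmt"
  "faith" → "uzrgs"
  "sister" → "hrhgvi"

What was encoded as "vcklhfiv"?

exposure

Each pair mirrors across the alphabet (c↔x, r↔i, a↔z): positions sum to 25. This is the alphabet-reversal cipher (Atbash): a becomes z, b becomes y, etc.
Decoding vcklhfiv: v↔e, c↔x, k↔p, l↔o, h↔s, f↔u, i↔r, v↔e.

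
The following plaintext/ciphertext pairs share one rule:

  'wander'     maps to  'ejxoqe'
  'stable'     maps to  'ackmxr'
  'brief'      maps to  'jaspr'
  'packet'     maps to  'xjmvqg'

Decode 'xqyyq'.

In wander: w→e is +8, a→j is +9, n→x is +10, d→o is +11 — the shift increases by 1 each position. Letter i (0-indexed) is shifted by i+8, so successive shifts are 8, 9, 10, ….
Reversing it on xqyyq: x−8=p, q−9=h, y−10=o, y−11=n, q−12=e.

phone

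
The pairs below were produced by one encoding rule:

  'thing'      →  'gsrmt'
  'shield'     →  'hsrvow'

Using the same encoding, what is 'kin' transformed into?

prm

This is the alphabet-reversal cipher (Atbash): a becomes z, b becomes y, etc.
For kin: k↔p, i↔r, n↔m.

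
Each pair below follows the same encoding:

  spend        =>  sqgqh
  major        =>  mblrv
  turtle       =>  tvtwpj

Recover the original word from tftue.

In spend: s→s is +0, p→q is +1, e→g is +2, n→q is +3 — the shift increases by 1 each position. Each letter shifts forward by its position index (0, 1, 2, …) — the shift grows by one for each successive letter.
Reversing it on tftue: t−0=t, f−1=e, t−2=r, u−3=r, e−4=a.

terra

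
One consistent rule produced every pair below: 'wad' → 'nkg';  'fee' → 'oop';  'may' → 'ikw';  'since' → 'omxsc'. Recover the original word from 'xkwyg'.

The output letters match the input read backwards, each shifted +10: wad reversed is daw. The word is reversed, then every letter is shifted forward by 10.
Reversing it on xkwyg: shift back: x−10=n, k−10=a, w−10=m, y−10=o, g−10=w → namow; then reverse → woman.

woman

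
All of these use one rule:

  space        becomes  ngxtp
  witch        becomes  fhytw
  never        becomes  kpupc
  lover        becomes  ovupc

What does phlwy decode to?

This is an affine cipher: with a=0,…,z=25, each position x becomes (11x+23) mod 26.
Reversing it on phlwy: p(15)→19·(15−23)≡4=e; h(7)→19·(7−23)≡8=i; l(11)→19·(11−23)≡6=g; w(22)→19·(22−23)≡7=h; y(24)→19·(24−23)≡19=t (all mod 26).

eight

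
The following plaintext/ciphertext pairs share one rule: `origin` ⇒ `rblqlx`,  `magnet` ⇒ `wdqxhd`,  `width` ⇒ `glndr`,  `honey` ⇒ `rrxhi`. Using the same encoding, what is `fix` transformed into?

plh

The shift depends on letter class: consonant r→b is +10, but vowel o→r is +3. Two shifts are in play — +3 for a/e/i/o/u, +10 for every other letter.
On fix: f(cons)+10=p, i(vowel)+3=l, x(cons)+10=h.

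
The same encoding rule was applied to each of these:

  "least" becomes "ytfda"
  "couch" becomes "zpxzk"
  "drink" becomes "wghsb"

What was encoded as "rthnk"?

weigh

Each letter's alphabet position (a=0..z=25) is mapped through 23·x+5 mod 26 — an affine cipher.
Undoing it on rthnk: r(17)→17·(17−5)≡22=w; t(19)→17·(19−5)≡4=e; h(7)→17·(7−5)≡8=i; n(13)→17·(13−5)≡6=g; k(10)→17·(10−5)≡7=h (all mod 26).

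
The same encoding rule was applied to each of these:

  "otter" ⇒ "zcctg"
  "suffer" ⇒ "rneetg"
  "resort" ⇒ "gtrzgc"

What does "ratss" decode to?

shell

This is an affine cipher: with a=0,…,z=25, each position x becomes (11x+1) mod 26.
Undoing it on ratss: r(17)→19·(17−1)≡18=s; a(0)→19·(0−1)≡7=h; t(19)→19·(19−1)≡4=e; s(18)→19·(18−1)≡11=l; s(18)→19·(18−1)≡11=l (all mod 26).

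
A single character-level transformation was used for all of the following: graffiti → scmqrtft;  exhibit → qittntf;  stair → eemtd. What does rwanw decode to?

Shifts by position in graffiti: pos 0: g→s (+12), pos 1: r→c (+11), pos 2: a→m (+12), pos 3: f→q (+11) — repeating every 2. It's a Vigenère-style cipher with numeric key [12,11]: position i shifts by key[i mod 2].
Reversing it on rwanw: r−12=f, w−11=l, a−12=o, n−11=c, w−12=k.

flock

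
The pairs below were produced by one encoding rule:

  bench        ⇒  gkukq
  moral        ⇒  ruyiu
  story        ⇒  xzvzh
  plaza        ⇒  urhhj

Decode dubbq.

The shift increases by 1 at each position, starting from +5: 5, 6, 7, ….
Undoing it on dubbq: d−5=y, u−6=o, b−7=u, b−8=t, q−9=h.

youth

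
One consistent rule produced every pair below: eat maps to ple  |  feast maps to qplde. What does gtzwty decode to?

Compare letters: e→p is +11, a→l is +11, t→e is +11 — a constant shift. Every letter moves 11 places later in the alphabet, wrapping around z→a.
Decoding gtzwty: g−11=v, t−11=i, z−11=o, w−11=l, t−11=i, y−11=n.

violin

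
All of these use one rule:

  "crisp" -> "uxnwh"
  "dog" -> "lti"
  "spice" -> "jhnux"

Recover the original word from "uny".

tip

Read the word backwards and shift each letter +5.
Decoding uny: shift back: u−5=p, n−5=i, y−5=t → pit; then reverse → tip.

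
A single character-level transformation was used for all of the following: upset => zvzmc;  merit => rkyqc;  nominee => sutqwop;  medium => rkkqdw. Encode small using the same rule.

xshtu

Letter i (0-indexed) is shifted by i+5, so successive shifts are 5, 6, 7, ….
For small: s+5=x, m+6=s, a+7=h, l+8=t, l+9=u.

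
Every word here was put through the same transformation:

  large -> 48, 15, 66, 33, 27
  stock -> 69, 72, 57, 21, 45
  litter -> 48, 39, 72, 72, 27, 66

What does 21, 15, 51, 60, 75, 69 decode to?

campus

The formula is n = 3×(alphabet index, a=1) + 12.
Decoding 21, 15, 51, 60, 75, 69: 21→(21−12)÷3=3=c, 15→(15−12)÷3=1=a, 51→(51−12)÷3=13=m, 60→(60−12)÷3=16=p, 75→(75−12)÷3=21=u, 69→(69−12)÷3=19=s.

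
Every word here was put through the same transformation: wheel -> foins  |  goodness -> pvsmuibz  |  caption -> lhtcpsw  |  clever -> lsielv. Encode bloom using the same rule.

Shifts by position in wheel: pos 0: w→f (+9), pos 1: h→o (+7), pos 2: e→i (+4), pos 3: e→n (+9), pos 4: l→s (+7) — repeating every 3. The shifts repeat in a cycle of length 3: positions 0,1,… shift by +9, +7, +4, then the pattern repeats.
Applying it to bloom: b+9=k, l+7=s, o+4=s, o+9=x, m+7=t.

kssxt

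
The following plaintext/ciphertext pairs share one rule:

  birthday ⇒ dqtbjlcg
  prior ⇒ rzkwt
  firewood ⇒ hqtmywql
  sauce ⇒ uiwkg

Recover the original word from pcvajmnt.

nutshell

Shifts by position in birthday: pos 0: b→d (+2), pos 1: i→q (+8), pos 2: r→t (+2), pos 3: t→b (+8) — repeating every 2. The shifts repeat in a cycle of length 2: positions 0,1,… shift by +2, +8, then the pattern repeats.
Undoing it on pcvajmnt: p−2=n, c−8=u, v−2=t, a−8=s, j−2=h, m−8=e, n−2=l, t−8=l.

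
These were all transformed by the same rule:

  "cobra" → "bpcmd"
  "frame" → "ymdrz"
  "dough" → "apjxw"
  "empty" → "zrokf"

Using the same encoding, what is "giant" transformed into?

xvdqk

Treating letters as 0–25, the rule is x ↦ 25x + 3 (mod 26).
Applying it to giant: g(6)→25·6+3≡23=x; i(8)→25·8+3≡21=v; a(0)→25·0+3≡3=d; n(13)→25·13+3≡16=q; t(19)→25·19+3≡10=k (all mod 26).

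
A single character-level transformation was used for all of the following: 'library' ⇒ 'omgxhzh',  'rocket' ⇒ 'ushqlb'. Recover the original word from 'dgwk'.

acre

The shift increases by 1 at each position, starting from +3: 3, 4, 5, ….
Reversing it on dgwk: d−3=a, g−4=c, w−5=r, k−6=e.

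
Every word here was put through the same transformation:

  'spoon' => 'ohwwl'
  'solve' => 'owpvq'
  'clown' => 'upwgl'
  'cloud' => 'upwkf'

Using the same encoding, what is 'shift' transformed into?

oxibz

s(18)→o(14) and p(15)→h(7) fit y≡11x+24 (mod 26); the inverse of 11 mod 26 is 19. Each letter's alphabet position (a=0..z=25) is mapped through 11·x+24 mod 26 — an affine cipher.
For shift: s(18)→11·18+24≡14=o; h(7)→11·7+24≡23=x; i(8)→11·8+24≡8=i; f(5)→11·5+24≡1=b; t(19)→11·19+24≡25=z (all mod 26).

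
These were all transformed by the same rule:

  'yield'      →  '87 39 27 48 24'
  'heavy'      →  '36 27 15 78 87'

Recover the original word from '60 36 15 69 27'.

phase

The formula is n = 3×(alphabet index, a=1) + 12.
Undoing it on 60 36 15 69 27: 60→(60−12)÷3=16=p, 36→(36−12)÷3=8=h, 15→(15−12)÷3=1=a, 69→(69−12)÷3=19=s, 27→(27−12)÷3=5=e.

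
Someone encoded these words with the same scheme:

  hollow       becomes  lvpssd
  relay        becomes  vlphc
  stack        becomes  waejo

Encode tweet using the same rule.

It's a Vigenère-style cipher with numeric key [4,7]: position i shifts by key[i mod 2].
On tweet: t+4=x, w+7=d, e+4=i, e+7=l, t+4=x.

xdilx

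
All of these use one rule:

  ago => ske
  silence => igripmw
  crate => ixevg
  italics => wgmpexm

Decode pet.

pal

Read the word backwards and shift each letter +4.
Undoing it on pet: shift back: p−4=l, e−4=a, t−4=p → lap; then reverse → pal.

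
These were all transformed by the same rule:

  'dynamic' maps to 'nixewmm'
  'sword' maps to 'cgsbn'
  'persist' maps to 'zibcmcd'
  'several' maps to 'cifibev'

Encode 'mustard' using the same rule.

wycdebn

The shift depends on letter class: consonant d→n is +10, but vowel a→e is +4. Vowels shift forward by 4 and consonants shift forward by 10.
For mustard: m(cons)+10=w, u(vowel)+4=y, s(cons)+10=c, t(cons)+10=d, a(vowel)+4=e, r(cons)+10=b, d(cons)+10=n.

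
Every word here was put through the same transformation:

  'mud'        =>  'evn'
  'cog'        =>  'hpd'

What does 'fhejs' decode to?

ridge

The output letters match the input read backwards, each shifted +1: mud reversed is dum. Read the word backwards and shift each letter +1.
Undoing it on fhejs: shift back: f−1=e, h−1=g, e−1=d, j−1=i, s−1=r → egdir; then reverse → ridge.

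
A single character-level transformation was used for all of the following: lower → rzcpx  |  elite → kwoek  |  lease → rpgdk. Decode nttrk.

hinge

Shifts by position in lower: pos 0: l→r (+6), pos 1: o→z (+11), pos 2: w→c (+6), pos 3: e→p (+11) — repeating every 2. It's a Vigenère-style cipher with numeric key [6,11]: position i shifts by key[i mod 2].
Decoding nttrk: n−6=h, t−11=i, t−6=n, r−11=g, k−6=e.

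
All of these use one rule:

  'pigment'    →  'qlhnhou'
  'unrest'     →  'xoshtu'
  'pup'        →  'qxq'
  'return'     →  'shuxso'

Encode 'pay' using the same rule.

qdz

The shift depends on letter class: consonant p→q is +1, but vowel i→l is +3. Vowels shift forward by 3 and consonants shift forward by 1.
On pay: p(cons)+1=q, a(vowel)+3=d, y(cons)+1=z.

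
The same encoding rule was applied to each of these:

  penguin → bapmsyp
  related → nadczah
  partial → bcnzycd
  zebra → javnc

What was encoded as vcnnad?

p(15)→b(1) and e(4)→a(0) fit y≡19x+2 (mod 26); the inverse of 19 mod 26 is 11. This is an affine cipher: with a=0,…,z=25, each position x becomes (19x+2) mod 26.
Reversing it on vcnnad: v(21)→11·(21−2)≡1=b; c(2)→11·(2−2)≡0=a; n(13)→11·(13−2)≡17=r; n(13)→11·(13−2)≡17=r; a(0)→11·(0−2)≡4=e; d(3)→11·(3−2)≡11=l (all mod 26).

barrel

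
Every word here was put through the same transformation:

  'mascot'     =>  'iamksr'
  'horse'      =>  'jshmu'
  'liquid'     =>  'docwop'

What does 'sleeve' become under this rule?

Each letter's alphabet position (a=0..z=25) is mapped through 5·x+0 mod 26 — an affine cipher.
On sleeve: s(18)→5·18+0≡12=m; l(11)→5·11+0≡3=d; e(4)→5·4+0≡20=u; e(4)→5·4+0≡20=u; v(21)→5·21+0≡1=b; e(4)→5·4+0≡20=u (all mod 26).

mduubu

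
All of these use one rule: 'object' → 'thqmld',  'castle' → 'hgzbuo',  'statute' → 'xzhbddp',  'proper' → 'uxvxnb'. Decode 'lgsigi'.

galaxy

In object: o→t is +5, b→h is +6, j→q is +7, e→m is +8 — the shift increases by 1 each position. Letter i (0-indexed) is shifted by i+5, so successive shifts are 5, 6, 7, ….
Undoing it on lgsigi: l−5=g, g−6=a, s−7=l, i−8=a, g−9=x, i−10=y.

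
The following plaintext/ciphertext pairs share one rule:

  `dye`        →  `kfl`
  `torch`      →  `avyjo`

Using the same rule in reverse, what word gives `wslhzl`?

please

Each letter is shifted forward by 7 in the alphabet (a Caesar shift of +7).
Decoding wslhzl: w−7=p, s−7=l, l−7=e, h−7=a, z−7=s, l−7=e.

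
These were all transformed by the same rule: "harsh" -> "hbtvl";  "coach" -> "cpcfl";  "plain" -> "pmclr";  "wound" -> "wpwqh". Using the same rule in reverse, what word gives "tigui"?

In harsh: h→h is +0, a→b is +1, r→t is +2, s→v is +3 — the shift increases by 1 each position. The shift increases by 1 at each position, starting from +0: 0, 1, 2, ….
Decoding tigui: t−0=t, i−1=h, g−2=e, u−3=r, i−4=e.

there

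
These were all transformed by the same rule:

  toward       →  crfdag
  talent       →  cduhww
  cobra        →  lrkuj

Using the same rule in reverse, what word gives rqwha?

inner

Shifts by position in toward: pos 0: t→c (+9), pos 1: o→r (+3), pos 2: w→f (+9), pos 3: a→d (+3) — repeating every 2. A repeating key of period 2 is used — shifts +9, +3 over and over.
Decoding rqwha: r−9=i, q−3=n, w−9=n, h−3=e, a−9=r.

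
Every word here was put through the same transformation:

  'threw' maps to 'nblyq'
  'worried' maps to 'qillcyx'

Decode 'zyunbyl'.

Compare letters: t→n is +20, h→b is +20, r→l is +20 — a constant shift. Every letter moves 20 places later in the alphabet, wrapping around z→a.
Decoding zyunbyl: z−20=f, y−20=e, u−20=a, n−20=t, b−20=h, y−20=e, l−20=r.

feather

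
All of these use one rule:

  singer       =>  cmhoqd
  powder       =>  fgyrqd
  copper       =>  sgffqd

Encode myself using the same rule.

Treating letters as 0–25, the rule is x ↦ 25x + 20 (mod 26).
On myself: m(12)→25·12+20≡8=i; y(24)→25·24+20≡22=w; s(18)→25·18+20≡2=c; e(4)→25·4+20≡16=q; l(11)→25·11+20≡9=j; f(5)→25·5+20≡15=p (all mod 26).

iwcqjp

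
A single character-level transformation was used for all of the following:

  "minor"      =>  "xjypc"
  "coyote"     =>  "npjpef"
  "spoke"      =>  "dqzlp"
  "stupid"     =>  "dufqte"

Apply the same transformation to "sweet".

dxpfe

Shifts by position in minor: pos 0: m→x (+11), pos 1: i→j (+1), pos 2: n→y (+11), pos 3: o→p (+1) — repeating every 2. It's a Vigenère-style cipher with numeric key [11,1]: position i shifts by key[i mod 2].
For sweet: s+11=d, w+1=x, e+11=p, e+1=f, t+11=e.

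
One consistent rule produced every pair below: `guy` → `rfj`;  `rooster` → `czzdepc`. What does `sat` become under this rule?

dle

Every letter moves 11 places later in the alphabet, wrapping around z→a.
For sat: s+11=d, a+11=l, t+11=e.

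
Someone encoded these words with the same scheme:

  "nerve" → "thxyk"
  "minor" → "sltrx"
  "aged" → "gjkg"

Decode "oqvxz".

input

Shifts by position in nerve: pos 0: n→t (+6), pos 1: e→h (+3), pos 2: r→x (+6), pos 3: v→y (+3) — repeating every 2. The shifts repeat in a cycle of length 2: positions 0,1,… shift by +6, +3, then the pattern repeats.
Undoing it on oqvxz: o−6=i, q−3=n, v−6=p, x−3=u, z−6=t.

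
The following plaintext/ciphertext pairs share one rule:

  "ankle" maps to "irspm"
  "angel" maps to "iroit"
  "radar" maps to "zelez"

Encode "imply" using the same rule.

qqxpg

Shifts by position in ankle: pos 0: a→i (+8), pos 1: n→r (+4), pos 2: k→s (+8), pos 3: l→p (+4) — repeating every 2. A repeating key of period 2 is used — shifts +8, +4 over and over.
On imply: i+8=q, m+4=q, p+8=x, l+4=p, y+8=g.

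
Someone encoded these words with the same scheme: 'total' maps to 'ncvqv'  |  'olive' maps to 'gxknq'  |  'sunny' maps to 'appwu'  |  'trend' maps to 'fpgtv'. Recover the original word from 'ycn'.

law

The output letters match the input read backwards, each shifted +2: total reversed is latot. Two steps: reverse the string, then apply a Caesar shift of +2.
Reversing it on ycn: shift back: y−2=w, c−2=a, n−2=l → wal; then reverse → law.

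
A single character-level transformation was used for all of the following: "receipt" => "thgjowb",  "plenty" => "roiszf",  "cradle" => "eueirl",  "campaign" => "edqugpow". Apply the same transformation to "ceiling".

ehmqouo

In receipt: r→t is +2, e→h is +3, c→g is +4, e→j is +5 — the shift increases by 1 each position. Letter i (0-indexed) is shifted by i+2, so successive shifts are 2, 3, 4, ….
Applying it to ceiling: c+2=e, e+3=h, i+4=m, l+5=q, i+6=o, n+7=u, g+8=o.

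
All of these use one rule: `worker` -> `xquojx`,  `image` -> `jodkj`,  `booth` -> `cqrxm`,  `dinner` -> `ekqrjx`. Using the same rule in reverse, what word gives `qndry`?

plant

In worker: w→x is +1, o→q is +2, r→u is +3, k→o is +4 — the shift increases by 1 each position. Each letter shifts forward by (position + 1), i.e. 1, 2, 3, … — the shift grows by one for each successive letter.
Undoing it on qndry: q−1=p, n−2=l, d−3=a, r−4=n, y−5=t.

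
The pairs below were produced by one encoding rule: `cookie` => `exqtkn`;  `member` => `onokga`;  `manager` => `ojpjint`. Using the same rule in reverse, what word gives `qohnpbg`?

Shifts by position in cookie: pos 0: c→e (+2), pos 1: o→x (+9), pos 2: o→q (+2), pos 3: k→t (+9) — repeating every 2. The shifts repeat in a cycle of length 2: positions 0,1,… shift by +2, +9, then the pattern repeats.
Undoing it on qohnpbg: q−2=o, o−9=f, h−2=f, n−9=e, p−2=n, b−9=s, g−2=e.

offense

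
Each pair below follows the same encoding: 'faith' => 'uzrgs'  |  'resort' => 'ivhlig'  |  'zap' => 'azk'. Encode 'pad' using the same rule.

Each letter is replaced by its mirror in the alphabet: a↔z, b↔y, c↔x, and so on (the Atbash cipher).
Applying it to pad: p↔k, a↔z, d↔w.

kzw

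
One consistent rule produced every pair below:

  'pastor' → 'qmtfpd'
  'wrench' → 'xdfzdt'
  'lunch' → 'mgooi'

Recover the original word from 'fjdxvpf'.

exclude

Shifts by position in pastor: pos 0: p→q (+1), pos 1: a→m (+12), pos 2: s→t (+1), pos 3: t→f (+12) — repeating every 2. A repeating key of period 2 is used — shifts +1, +12 over and over.
Decoding fjdxvpf: f−1=e, j−12=x, d−1=c, x−12=l, v−1=u, p−12=d, f−1=e.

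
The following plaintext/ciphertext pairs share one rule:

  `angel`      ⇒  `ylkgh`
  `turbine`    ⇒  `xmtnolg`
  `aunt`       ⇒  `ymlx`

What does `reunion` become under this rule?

This is an affine cipher: with a=0,…,z=25, each position x becomes (15x+24) mod 26.
Applying it to reunion: r(17)→15·17+24≡19=t; e(4)→15·4+24≡6=g; u(20)→15·20+24≡12=m; n(13)→15·13+24≡11=l; i(8)→15·8+24≡14=o; o(14)→15·14+24≡0=a; n(13)→15·13+24≡11=l (all mod 26).

tgmloal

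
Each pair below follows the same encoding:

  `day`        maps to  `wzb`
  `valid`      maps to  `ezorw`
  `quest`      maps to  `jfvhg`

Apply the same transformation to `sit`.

Each letter is replaced by its mirror in the alphabet: a↔z, b↔y, c↔x, and so on (the Atbash cipher).
Applying it to sit: s↔h, i↔r, t↔g.

hrg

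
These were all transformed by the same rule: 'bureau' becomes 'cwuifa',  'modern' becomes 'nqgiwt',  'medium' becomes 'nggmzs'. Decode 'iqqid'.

In bureau: b→c is +1, u→w is +2, r→u is +3, e→i is +4 — the shift increases by 1 each position. Each letter shifts forward by (position + 1), i.e. 1, 2, 3, … — the shift grows by one for each successive letter.
Reversing it on iqqid: i−1=h, q−2=o, q−3=n, i−4=e, d−5=y.

honey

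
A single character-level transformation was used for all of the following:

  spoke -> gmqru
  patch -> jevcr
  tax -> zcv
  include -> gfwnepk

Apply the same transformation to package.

gicmecr

Two steps: reverse the string, then apply a Caesar shift of +2.
Applying it to package: reverse → egakcap; then shift: e+2=g, g+2=i, a+2=c, k+2=m, c+2=e, a+2=c, p+2=r.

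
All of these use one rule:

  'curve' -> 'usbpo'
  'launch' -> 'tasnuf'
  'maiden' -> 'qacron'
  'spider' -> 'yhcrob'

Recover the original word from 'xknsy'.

bonus

Treating letters as 0–25, the rule is x ↦ 23x + 0 (mod 26).
Reversing it on xknsy: x(23)→17·(23−0)≡1=b; k(10)→17·(10−0)≡14=o; n(13)→17·(13−0)≡13=n; s(18)→17·(18−0)≡20=u; y(24)→17·(24−0)≡18=s (all mod 26).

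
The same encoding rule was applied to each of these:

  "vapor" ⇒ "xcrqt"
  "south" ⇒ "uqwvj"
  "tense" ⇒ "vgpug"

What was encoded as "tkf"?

This is a Caesar cipher with shift 2.
Undoing it on tkf: t−2=r, k−2=i, f−2=d.

rid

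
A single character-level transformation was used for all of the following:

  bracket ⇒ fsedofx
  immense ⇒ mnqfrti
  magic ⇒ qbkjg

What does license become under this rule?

pjgfrti

Shifts by position in bracket: pos 0: b→f (+4), pos 1: r→s (+1), pos 2: a→e (+4), pos 3: c→d (+1) — repeating every 2. The shifts repeat in a cycle of length 2: positions 0,1,… shift by +4, +1, then the pattern repeats.
For license: l+4=p, i+1=j, c+4=g, e+1=f, n+4=r, s+1=t, e+4=i.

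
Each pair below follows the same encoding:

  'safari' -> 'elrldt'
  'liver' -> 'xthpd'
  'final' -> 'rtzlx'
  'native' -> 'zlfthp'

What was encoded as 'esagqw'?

shovel

It's a Vigenère-style cipher with numeric key [12,11]: position i shifts by key[i mod 2].
Reversing it on esagqw: e−12=s, s−11=h, a−12=o, g−11=v, q−12=e, w−11=l.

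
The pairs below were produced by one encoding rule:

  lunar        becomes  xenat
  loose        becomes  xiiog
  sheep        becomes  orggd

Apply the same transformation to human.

l(11)→x(23) and u(20)→e(4) fit y≡21x+0 (mod 26); the inverse of 21 mod 26 is 5. Each letter's alphabet position (a=0..z=25) is mapped through 21·x+0 mod 26 — an affine cipher.
For human: h(7)→21·7+0≡17=r; u(20)→21·20+0≡4=e; m(12)→21·12+0≡18=s; a(0)→21·0+0≡0=a; n(13)→21·13+0≡13=n (all mod 26).

resan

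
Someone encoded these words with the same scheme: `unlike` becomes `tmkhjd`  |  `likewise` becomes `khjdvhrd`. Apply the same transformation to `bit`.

ahs

Compare letters: u→t is +25, n→m is +25, l→k is +25 — a constant shift. Each letter is shifted forward by 25 in the alphabet (a Caesar shift of +25).
For bit: b+25=a, i+25=h, t+25=s.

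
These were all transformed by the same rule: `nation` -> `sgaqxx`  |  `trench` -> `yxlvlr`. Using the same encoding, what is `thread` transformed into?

In nation: n→s is +5, a→g is +6, t→a is +7, i→q is +8 — the shift increases by 1 each position. The shift increases by 1 at each position, starting from +5: 5, 6, 7, ….
On thread: t+5=y, h+6=n, r+7=y, e+8=m, a+9=j, d+10=n.

ynymjn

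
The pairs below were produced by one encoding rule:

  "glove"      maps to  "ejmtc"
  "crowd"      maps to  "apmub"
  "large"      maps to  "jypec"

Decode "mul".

own

Compare letters: g→e is +24, l→j is +24, o→m is +24 — a constant shift. Every letter moves 24 places later in the alphabet, wrapping around z→a.
Decoding mul: m−24=o, u−24=w, l−24=n.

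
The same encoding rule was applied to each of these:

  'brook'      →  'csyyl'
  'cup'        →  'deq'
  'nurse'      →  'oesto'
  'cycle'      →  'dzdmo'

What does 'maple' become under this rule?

Two shifts are in play — +10 for a/e/i/o/u, +1 for every other letter.
For maple: m(cons)+1=n, a(vowel)+10=k, p(cons)+1=q, l(cons)+1=m, e(vowel)+10=o.

nkqmo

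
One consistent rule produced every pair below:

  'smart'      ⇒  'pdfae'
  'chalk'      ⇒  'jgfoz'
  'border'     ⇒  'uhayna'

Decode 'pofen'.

s(18)→p(15) and m(12)→d(3) fit y≡15x+5 (mod 26); the inverse of 15 mod 26 is 7. Treating letters as 0–25, the rule is x ↦ 15x + 5 (mod 26).
Decoding pofen: p(15)→7·(15−5)≡18=s; o(14)→7·(14−5)≡11=l; f(5)→7·(5−5)≡0=a; e(4)→7·(4−5)≡19=t; n(13)→7·(13−5)≡4=e (all mod 26).

slate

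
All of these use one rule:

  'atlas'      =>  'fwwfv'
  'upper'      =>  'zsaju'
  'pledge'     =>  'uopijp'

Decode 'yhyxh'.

tense

Shifts by position in atlas: pos 0: a→f (+5), pos 1: t→w (+3), pos 2: l→w (+11), pos 3: a→f (+5), pos 4: s→v (+3) — repeating every 3. It's a Vigenère-style cipher with numeric key [5,3,11]: position i shifts by key[i mod 3].
Decoding yhyxh: y−5=t, h−3=e, y−11=n, x−5=s, h−3=e.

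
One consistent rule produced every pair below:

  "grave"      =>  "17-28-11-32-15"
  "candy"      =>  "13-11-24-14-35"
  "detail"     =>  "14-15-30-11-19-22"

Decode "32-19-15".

g is letter #7 and maps to 17: an offset of 10. The number is (letter's place in the alphabet, a=1) + 10.
Undoing it on 32-19-15: 32→(32−10)÷1=22=v, 19→(19−10)÷1=9=i, 15→(15−10)÷1=5=e.

vie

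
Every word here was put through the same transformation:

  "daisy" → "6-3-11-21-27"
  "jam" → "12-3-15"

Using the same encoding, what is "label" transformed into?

14-3-4-7-14

Letters become their 1-based position plus 2 (so a→3, b→4, …).
For label: l=12→14, a=1→3, b=2→4, e=5→7, l=12→14.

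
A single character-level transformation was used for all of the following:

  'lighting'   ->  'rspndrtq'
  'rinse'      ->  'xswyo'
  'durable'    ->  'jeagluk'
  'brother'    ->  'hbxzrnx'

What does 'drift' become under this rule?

jbrld

Shifts by position in lighting: pos 0: l→r (+6), pos 1: i→s (+10), pos 2: g→p (+9), pos 3: h→n (+6), pos 4: t→d (+10), pos 5: i→r (+9) — repeating every 3. A repeating key of period 3 is used — shifts +6, +10, +9 over and over.
Applying it to drift: d+6=j, r+10=b, i+9=r, f+6=l, t+10=d.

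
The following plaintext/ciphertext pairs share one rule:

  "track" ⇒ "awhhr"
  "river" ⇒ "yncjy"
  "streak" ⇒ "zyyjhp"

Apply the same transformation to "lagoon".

sfntvs

Shifts by position in track: pos 0: t→a (+7), pos 1: r→w (+5), pos 2: a→h (+7), pos 3: c→h (+5) — repeating every 2. The shifts repeat in a cycle of length 2: positions 0,1,… shift by +7, +5, then the pattern repeats.
Applying it to lagoon: l+7=s, a+5=f, g+7=n, o+5=t, o+7=v, n+5=s.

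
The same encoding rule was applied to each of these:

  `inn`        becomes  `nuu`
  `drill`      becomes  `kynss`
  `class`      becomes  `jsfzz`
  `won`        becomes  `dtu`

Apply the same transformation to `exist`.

Two shifts are in play — +5 for a/e/i/o/u, +7 for every other letter.
Applying it to exist: e(vowel)+5=j, x(cons)+7=e, i(vowel)+5=n, s(cons)+7=z, t(cons)+7=a.

jenza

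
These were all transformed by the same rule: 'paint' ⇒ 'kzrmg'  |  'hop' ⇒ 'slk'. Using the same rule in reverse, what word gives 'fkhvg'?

Each pair mirrors across the alphabet (p↔k, a↔z, i↔r): positions sum to 25. Letters are reflected about the middle of the alphabet (position → 25−position): Atbash.
Undoing it on fkhvg: f↔u, k↔p, h↔s, v↔e, g↔t.

upset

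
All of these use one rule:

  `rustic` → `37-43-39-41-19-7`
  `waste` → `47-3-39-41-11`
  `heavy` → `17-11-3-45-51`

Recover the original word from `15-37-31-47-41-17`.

growth

r(#18)→37 and u(#21)→43: differences scale by 2, so n = 2·pos + 1. With a=1..z=26, the number is 2·pos + 1.
Reversing it on 15-37-31-47-41-17: 15→(15−1)÷2=7=g, 37→(37−1)÷2=18=r, 31→(31−1)÷2=15=o, 47→(47−1)÷2=23=w, 41→(41−1)÷2=20=t, 17→(17−1)÷2=8=h.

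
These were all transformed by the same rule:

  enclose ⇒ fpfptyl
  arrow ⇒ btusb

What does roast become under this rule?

sqdwy

In enclose: e→f is +1, n→p is +2, c→f is +3, l→p is +4 — the shift increases by 1 each position. The shift increases by 1 at each position, starting from +1: 1, 2, 3, ….
For roast: r+1=s, o+2=q, a+3=d, s+4=w, t+5=y.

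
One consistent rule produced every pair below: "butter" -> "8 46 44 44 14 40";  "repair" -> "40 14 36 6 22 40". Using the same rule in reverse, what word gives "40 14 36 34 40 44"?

report

b(#2)→8 and u(#21)→46: differences scale by 2, so n = 2·pos + 4. Each letter becomes 2×(its alphabet position, a=1..z=26) + 4.
Reversing it on 40 14 36 34 40 44: 40→(40−4)÷2=18=r, 14→(14−4)÷2=5=e, 36→(36−4)÷2=16=p, 34→(34−4)÷2=15=o, 40→(40−4)÷2=18=r, 44→(44−4)÷2=20=t.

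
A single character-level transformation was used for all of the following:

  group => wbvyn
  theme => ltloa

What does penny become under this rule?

The output letters match the input read backwards, each shifted +7: group reversed is puorg. Two steps: reverse the string, then apply a Caesar shift of +7.
For penny: reverse → ynnep; then shift: y+7=f, n+7=u, n+7=u, e+7=l, p+7=w.

fuulw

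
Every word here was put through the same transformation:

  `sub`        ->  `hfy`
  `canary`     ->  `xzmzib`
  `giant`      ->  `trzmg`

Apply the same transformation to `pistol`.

Each pair mirrors across the alphabet (s↔h, u↔f, b↔y): positions sum to 25. This is the alphabet-reversal cipher (Atbash): a becomes z, b becomes y, etc.
On pistol: p↔k, i↔r, s↔h, t↔g, o↔l, l↔o.

krhglo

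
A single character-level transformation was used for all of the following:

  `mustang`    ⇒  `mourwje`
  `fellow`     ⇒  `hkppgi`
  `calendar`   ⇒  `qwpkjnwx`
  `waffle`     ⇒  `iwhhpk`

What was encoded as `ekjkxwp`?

m(12)→m(12) and u(20)→o(14) fit y≡23x+22 (mod 26); the inverse of 23 mod 26 is 17. This is an affine cipher: with a=0,…,z=25, each position x becomes (23x+22) mod 26.
Undoing it on ekjkxwp: e(4)→17·(4−22)≡6=g; k(10)→17·(10−22)≡4=e; j(9)→17·(9−22)≡13=n; k(10)→17·(10−22)≡4=e; x(23)→17·(23−22)≡17=r; w(22)→17·(22−22)≡0=a; p(15)→17·(15−22)≡11=l (all mod 26).

general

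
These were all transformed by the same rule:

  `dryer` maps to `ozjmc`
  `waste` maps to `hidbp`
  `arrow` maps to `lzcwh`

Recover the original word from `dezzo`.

Shifts by position in dryer: pos 0: d→o (+11), pos 1: r→z (+8), pos 2: y→j (+11), pos 3: e→m (+8) — repeating every 2. A repeating key of period 2 is used — shifts +11, +8 over and over.
Undoing it on dezzo: d−11=s, e−8=w, z−11=o, z−8=r, o−11=d.

sword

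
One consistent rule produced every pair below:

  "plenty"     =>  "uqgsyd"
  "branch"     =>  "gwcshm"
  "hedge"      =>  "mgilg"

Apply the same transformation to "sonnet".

The shift depends on letter class: consonant p→u is +5, but vowel e→g is +2. Two shifts are in play — +2 for a/e/i/o/u, +5 for every other letter.
Applying it to sonnet: s(cons)+5=x, o(vowel)+2=q, n(cons)+5=s, n(cons)+5=s, e(vowel)+2=g, t(cons)+5=y.

xqssgy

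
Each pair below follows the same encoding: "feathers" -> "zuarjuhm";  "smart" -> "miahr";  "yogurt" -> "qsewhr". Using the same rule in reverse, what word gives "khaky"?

crack

f(5)→z(25) and e(4)→u(20) fit y≡5x+0 (mod 26); the inverse of 5 mod 26 is 21. This is an affine cipher: with a=0,…,z=25, each position x becomes (5x+0) mod 26.
Reversing it on khaky: k(10)→21·(10−0)≡2=c; h(7)→21·(7−0)≡17=r; a(0)→21·(0−0)≡0=a; k(10)→21·(10−0)≡2=c; y(24)→21·(24−0)≡10=k (all mod 26).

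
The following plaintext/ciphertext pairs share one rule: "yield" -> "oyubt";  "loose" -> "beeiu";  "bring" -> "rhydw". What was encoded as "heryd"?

Compare letters: y→o is +16, i→y is +16, e→u is +16 — a constant shift. It's a constant shift of +16 (ROT16).
Reversing it on heryd: h−16=r, e−16=o, r−16=b, y−16=i, d−16=n.

robin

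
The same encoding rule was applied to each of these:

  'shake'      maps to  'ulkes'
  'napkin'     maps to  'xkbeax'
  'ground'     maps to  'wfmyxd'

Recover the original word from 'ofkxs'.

crane

This is an affine cipher: with a=0,…,z=25, each position x becomes (15x+10) mod 26.
Reversing it on ofkxs: o(14)→7·(14−10)≡2=c; f(5)→7·(5−10)≡17=r; k(10)→7·(10−10)≡0=a; x(23)→7·(23−10)≡13=n; s(18)→7·(18−10)≡4=e (all mod 26).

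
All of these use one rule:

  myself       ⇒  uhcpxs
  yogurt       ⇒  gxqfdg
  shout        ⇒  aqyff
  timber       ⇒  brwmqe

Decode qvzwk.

In myself: m→u is +8, y→h is +9, s→c is +10, e→p is +11 — the shift increases by 1 each position. Letter i (0-indexed) is shifted by i+8, so successive shifts are 8, 9, 10, ….
Decoding qvzwk: q−8=i, v−9=m, z−10=p, w−11=l, k−12=y.

imply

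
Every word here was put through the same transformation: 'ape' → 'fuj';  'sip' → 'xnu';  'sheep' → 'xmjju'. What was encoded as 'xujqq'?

spell

This is a Caesar cipher with shift 5.
Undoing it on xujqq: x−5=s, u−5=p, j−5=e, q−5=l, q−5=l.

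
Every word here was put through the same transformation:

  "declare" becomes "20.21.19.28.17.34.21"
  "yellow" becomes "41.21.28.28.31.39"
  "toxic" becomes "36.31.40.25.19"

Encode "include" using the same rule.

25.30.19.28.37.20.21

d is letter #4 and maps to 20: an offset of 16. The number is (letter's place in the alphabet, a=1) + 16.
On include: i=9→25, n=14→30, c=3→19, l=12→28, u=21→37, d=4→20, e=5→21.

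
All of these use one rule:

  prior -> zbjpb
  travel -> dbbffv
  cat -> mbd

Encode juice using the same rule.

The shift depends on letter class: consonant p→z is +10, but vowel i→j is +1. Vowels shift forward by 1 and consonants shift forward by 10.
Applying it to juice: j(cons)+10=t, u(vowel)+1=v, i(vowel)+1=j, c(cons)+10=m, e(vowel)+1=f.

tvjmf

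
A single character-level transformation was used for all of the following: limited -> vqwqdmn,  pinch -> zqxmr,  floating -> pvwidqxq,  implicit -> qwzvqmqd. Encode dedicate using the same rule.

nmnqmidm

Two shifts are in play — +8 for a/e/i/o/u, +10 for every other letter.
For dedicate: d(cons)+10=n, e(vowel)+8=m, d(cons)+10=n, i(vowel)+8=q, c(cons)+10=m, a(vowel)+8=i, t(cons)+10=d, e(vowel)+8=m.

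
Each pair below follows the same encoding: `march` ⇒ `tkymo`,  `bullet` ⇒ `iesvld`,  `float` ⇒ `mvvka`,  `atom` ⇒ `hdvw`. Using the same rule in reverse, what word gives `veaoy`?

outer

A repeating key of period 2 is used — shifts +7, +10 over and over.
Reversing it on veaoy: v−7=o, e−10=u, a−7=t, o−10=e, y−7=r.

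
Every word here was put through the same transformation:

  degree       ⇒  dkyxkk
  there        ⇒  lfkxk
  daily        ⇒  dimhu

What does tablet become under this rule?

liphkl

d(3)→d(3) and e(4)→k(10) fit y≡7x+8 (mod 26); the inverse of 7 mod 26 is 15. Each letter's alphabet position (a=0..z=25) is mapped through 7·x+8 mod 26 — an affine cipher.
For tablet: t(19)→7·19+8≡11=l; a(0)→7·0+8≡8=i; b(1)→7·1+8≡15=p; l(11)→7·11+8≡7=h; e(4)→7·4+8≡10=k; t(19)→7·19+8≡11=l (all mod 26).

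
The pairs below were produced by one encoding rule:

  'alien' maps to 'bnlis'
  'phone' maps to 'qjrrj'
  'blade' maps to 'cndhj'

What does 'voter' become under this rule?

wqwiw

In alien: a→b is +1, l→n is +2, i→l is +3, e→i is +4 — the shift increases by 1 each position. Each letter shifts forward by (position + 1), i.e. 1, 2, 3, … — the shift grows by one for each successive letter.
For voter: v+1=w, o+2=q, t+3=w, e+4=i, r+5=w.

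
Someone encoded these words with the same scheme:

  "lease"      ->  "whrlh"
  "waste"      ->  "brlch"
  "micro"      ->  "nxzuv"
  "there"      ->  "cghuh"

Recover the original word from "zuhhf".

l(11)→w(22) and e(4)→h(7) fit y≡17x+17 (mod 26); the inverse of 17 mod 26 is 23. Treating letters as 0–25, the rule is x ↦ 17x + 17 (mod 26).
Undoing it on zuhhf: z(25)→23·(25−17)≡2=c; u(20)→23·(20−17)≡17=r; h(7)→23·(7−17)≡4=e; h(7)→23·(7−17)≡4=e; f(5)→23·(5−17)≡10=k (all mod 26).

creek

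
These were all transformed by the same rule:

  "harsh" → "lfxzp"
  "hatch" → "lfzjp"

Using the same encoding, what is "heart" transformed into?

In harsh: h→l is +4, a→f is +5, r→x is +6, s→z is +7 — the shift increases by 1 each position. Each letter shifts forward by (position + 4), i.e. 4, 5, 6, … — the shift grows by one for each successive letter.
For heart: h+4=l, e+5=j, a+6=g, r+7=y, t+8=b.

ljgyb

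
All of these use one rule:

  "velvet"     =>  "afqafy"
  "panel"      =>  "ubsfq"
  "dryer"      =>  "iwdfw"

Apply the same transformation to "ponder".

The shift depends on letter class: consonant v→a is +5, but vowel e→f is +1. The rule splits by letter class: vowels +1, consonants +5.
Applying it to ponder: p(cons)+5=u, o(vowel)+1=p, n(cons)+5=s, d(cons)+5=i, e(vowel)+1=f, r(cons)+5=w.

upsifw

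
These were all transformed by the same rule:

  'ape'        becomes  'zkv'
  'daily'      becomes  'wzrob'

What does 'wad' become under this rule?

This is the alphabet-reversal cipher (Atbash): a becomes z, b becomes y, etc.
For wad: w↔d, a↔z, d↔w.

dzw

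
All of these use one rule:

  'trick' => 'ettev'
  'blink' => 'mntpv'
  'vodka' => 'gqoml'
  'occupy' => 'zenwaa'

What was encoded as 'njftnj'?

Shifts by position in trick: pos 0: t→e (+11), pos 1: r→t (+2), pos 2: i→t (+11), pos 3: c→e (+2) — repeating every 2. A repeating key of period 2 is used — shifts +11, +2 over and over.
Decoding njftnj: n−11=c, j−2=h, f−11=u, t−2=r, n−11=c, j−2=h.

church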